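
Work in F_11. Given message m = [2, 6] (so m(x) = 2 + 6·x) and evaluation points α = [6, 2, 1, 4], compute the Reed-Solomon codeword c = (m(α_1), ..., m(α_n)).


c = [5, 3, 8, 4]

Message polynomial: m(x) = 2 + 6·x (mod 11).
For each evaluation point α_i, compute m(α_i) mod 11:
  α_1 = 6: Horner steps 6 → 5, so m(6) = 5.
  α_2 = 2: Horner steps 6 → 3, so m(2) = 3.
  α_3 = 1: Horner steps 6 → 8, so m(1) = 8.
  α_4 = 4: Horner steps 6 → 4, so m(4) = 4.
Codeword c = [5, 3, 8, 4] ∈ F_11^4.


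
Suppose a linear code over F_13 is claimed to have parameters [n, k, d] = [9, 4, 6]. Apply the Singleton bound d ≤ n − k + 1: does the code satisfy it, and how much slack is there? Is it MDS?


Singleton RHS = n − k + 1 = 6, slack = 0, bound satisfied, MDS.

Singleton bound: d ≤ n − k + 1.
Here n = 9, k = 4, so n − k + 1 = 6.
Given d = 6, check d ≤ 6: YES.
Slack = (n − k + 1) − d = 0.
The code is MDS (slack = 0).
Description: the claimed parameters are [9, 4, 6]_13; such a code would be MDS (meets Singleton bound).


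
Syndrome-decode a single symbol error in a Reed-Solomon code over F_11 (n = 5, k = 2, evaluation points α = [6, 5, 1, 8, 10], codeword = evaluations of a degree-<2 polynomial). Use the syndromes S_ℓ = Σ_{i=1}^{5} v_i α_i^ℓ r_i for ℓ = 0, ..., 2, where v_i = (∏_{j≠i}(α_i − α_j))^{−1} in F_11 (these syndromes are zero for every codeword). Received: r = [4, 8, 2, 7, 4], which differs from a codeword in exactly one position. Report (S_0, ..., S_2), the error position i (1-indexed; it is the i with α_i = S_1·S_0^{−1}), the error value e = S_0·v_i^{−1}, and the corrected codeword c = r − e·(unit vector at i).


S = (2, 9, 2), error at position 5, error magnitude e = 5, c = [4, 8, 2, 7, 10].

Step 1: column multipliers v_i = (∏_{j≠i}(α_i − α_j))^{−1} mod 11.
  i = 1 (α = 6): (6−5)(6−1)(6−8)(6−10) = 1·5·(−2)·(−4) = 40 ≡ 7, so v_1 = 7^{−1} = 8 (mod 11).
  i = 2 (α = 5): (5−6)(5−1)(5−8)(5−10) = (−1)·4·(−3)·(−5) = −60 ≡ 6, so v_2 = 6^{−1} = 2 (mod 11).
  i = 3 (α = 1): (1−6)(1−5)(1−8)(1−10) = (−5)·(−4)·(−7)·(−9) = 1260 ≡ 6, so v_3 = 6^{−1} = 2 (mod 11).
  i = 4 (α = 8): (8−6)(8−5)(8−1)(8−10) = 2·3·7·(−2) = −84 ≡ 4, so v_4 = 4^{−1} = 3 (mod 11).
  i = 5 (α = 10): (10−6)(10−5)(10−1)(10−8) = 4·5·9·2 = 360 ≡ 8, so v_5 = 8^{−1} = 7 (mod 11).
  v = [8, 2, 2, 3, 7].
Step 2: syndromes of r = [4, 8, 2, 7, 4] (all sums mod 11).
  S_0 = Σ v_i r_i = 8·4 + 2·8 + 2·2 + 3·7 + 7·4 = 101 ≡ 2.
  S_1 = Σ v_i α_i r_i = 8·6·4 + 2·5·8 + 2·1·2 + 3·8·7 + 7·10·4 = 724 ≡ 9.
  α_i^2 mod 11 = [3, 3, 1, 9, 1].
  S_2 = Σ v_i α_i^2 r_i = 8·3·4 + 2·3·8 + 2·1·2 + 3·9·7 + 7·1·4 = 365 ≡ 2.
  S = (2, 9, 2) ≠ 0, so r is not a codeword (an error is present).
Step 3: locate the error. For a single error e at position i, S_ℓ = v_i·e·α_i^ℓ, so α_err = S_1/S_0.
  S_0^{−1} = 2^{−1} = 6 (mod 11), so α_err = 9·6 = 54 ≡ 10 = α_5. Error position i = 5.
  Consistency check: S_2/S_1 = 2·5 = 10 ≡ 10 = α_err ✓ (single-error assumption holds).
Step 4: error magnitude e = S_0/v_5 = S_0·∏_{j≠5}(α_5 − α_j) = 2·8 = 16 ≡ 5 (mod 11).
Step 5: correct position 5: c_5 = r_5 − e = 4 − 5 ≡ 10 (mod 11). Hence c = [4, 8, 2, 7, 10].
  Check: interpolating c through the α_i gives m(x) = 6 + 7·x (degree < 2) with m(α_i) = c_i for every i, so c is indeed a codeword.


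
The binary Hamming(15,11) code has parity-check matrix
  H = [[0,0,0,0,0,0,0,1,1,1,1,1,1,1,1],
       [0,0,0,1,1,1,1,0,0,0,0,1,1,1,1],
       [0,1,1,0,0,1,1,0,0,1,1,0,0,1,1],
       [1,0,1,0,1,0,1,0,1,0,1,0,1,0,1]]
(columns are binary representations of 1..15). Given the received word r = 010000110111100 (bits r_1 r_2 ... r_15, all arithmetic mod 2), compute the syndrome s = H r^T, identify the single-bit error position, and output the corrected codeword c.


s = (1, 1, 0, 1)^T, error position = 13, corrected codeword c = 010000110111000

Compute s = H r^T mod 2 one row at a time:
  s_1 = 1 + 0 + 1 + 1 + 1 + 1 + 0 + 0 = 5 ≡ 1 (mod 2).
  s_2 = 0 + 0 + 0 + 1 + 1 + 1 + 0 + 0 = 3 ≡ 1 (mod 2).
  s_3 = 1 + 0 + 0 + 1 + 1 + 1 + 0 + 0 = 4 ≡ 0 (mod 2).
  s_4 = 0 + 0 + 0 + 1 + 0 + 1 + 1 + 0 = 3 ≡ 1 (mod 2).
s = (1, 1, 0, 1)^T — this equals column 13 of H (binary 1101), so error is at position 13.
Correct: flip bit 13 of r = 010000110111100 to get c = 010000110111000.


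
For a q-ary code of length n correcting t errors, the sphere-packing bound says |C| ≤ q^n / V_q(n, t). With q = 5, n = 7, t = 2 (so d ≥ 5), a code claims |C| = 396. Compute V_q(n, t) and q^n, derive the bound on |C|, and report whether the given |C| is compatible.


V_q(n, t) = 365, q^n = 78125, Hamming bound = 214, |C| = 396 > bound (violated).

Step 1: Compute V_q(n, t) = Σ_{j=0}^2 C(n, j) (q−1)^j.
  j = 0: C(7,0)·(4)^0 = 1·1 = 1.
  j = 1: C(7,1)·(4)^1 = 7·4 = 28.
  j = 2: C(7,2)·(4)^2 = 21·16 = 336.
  V_q(n, t) = 1 + 28 + 336 = 365.
Step 2: q^n = 5^7 = 78125.
Step 3: Hamming bound ⌊q^n / V_q(n,t)⌋ = ⌊78125/365⌋ = 214.
Step 4: Compare |C| = 396 to 214: violated.
The claimed |C| lies above the Hamming bound, so no 5-ary code of length 7 with d ≥ 5 can have 396 codewords.


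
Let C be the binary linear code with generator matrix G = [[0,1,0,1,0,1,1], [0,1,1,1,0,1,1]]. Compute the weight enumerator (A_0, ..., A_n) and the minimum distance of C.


Weight distribution: A_0 = 1, A_1 = 1, A_4 = 1, A_5 = 1. Minimum distance d = 1.

Enumerate all 2^2 = 4 messages m ∈ F_2^2.
For each, compute codeword c = mG in F_2^7, then tally its weight.
  m = 00 → c = 0000000, weight = 0.
  m = 10 → c = 0101011, weight = 4.
  m = 01 → c = 0111011, weight = 5.
  m = 11 → c = 0010000, weight = 1.
Tally weights:
  weight 0: 1 codewords.
  weight 1: 1 codewords.
  weight 4: 1 codewords.
  weight 5: 1 codewords.
Minimum distance d = smallest w > 0 with A_w > 0 = 1.
Sanity: Σ A_w = 4 = 2^2 = 4 ✓.


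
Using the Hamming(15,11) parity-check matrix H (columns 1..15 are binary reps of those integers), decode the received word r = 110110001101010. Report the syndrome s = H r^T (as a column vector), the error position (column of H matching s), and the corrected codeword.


s = (0, 0, 1, 1)^T, error position = 3, corrected codeword c = 111110001101010

Compute s = H r^T mod 2 one row at a time:
  s_1 = 0 + 1 + 1 + 0 + 1 + 0 + 1 + 0 = 4 ≡ 0 (mod 2).
  s_2 = 1 + 1 + 0 + 0 + 1 + 0 + 1 + 0 = 4 ≡ 0 (mod 2).
  s_3 = 1 + 0 + 0 + 0 + 1 + 0 + 1 + 0 = 3 ≡ 1 (mod 2).
  s_4 = 1 + 0 + 1 + 0 + 1 + 0 + 0 + 0 = 3 ≡ 1 (mod 2).
s = (0, 0, 1, 1)^T — this equals column 3 of H (binary 0011), so error is at position 3.
Correct: flip bit 3 of r = 110110001101010 to get c = 111110001101010.


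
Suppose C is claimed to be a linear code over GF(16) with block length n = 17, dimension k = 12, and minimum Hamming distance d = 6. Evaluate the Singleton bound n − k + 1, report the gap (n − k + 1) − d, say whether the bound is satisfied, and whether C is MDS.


Singleton RHS = n − k + 1 = 6, slack = 0, bound satisfied, MDS.

Singleton bound: d ≤ n − k + 1.
Here n = 17, k = 12, so n − k + 1 = 6.
Given d = 6, check d ≤ 6: YES.
Slack = (n − k + 1) − d = 0.
The code is MDS (slack = 0).
Description: the claimed parameters are [17, 12, 6]_16; such a code would be MDS (meets Singleton bound).


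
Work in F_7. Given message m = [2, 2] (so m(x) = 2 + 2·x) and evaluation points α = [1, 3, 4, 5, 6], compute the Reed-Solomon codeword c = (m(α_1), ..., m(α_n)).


c = [4, 1, 3, 5, 0]

Message polynomial: m(x) = 2 + 2·x (mod 7).
For each evaluation point α_i, compute m(α_i) mod 7:
  α_1 = 1: Horner steps 2 → 4, so m(1) = 4.
  α_2 = 3: Horner steps 2 → 1, so m(3) = 1.
  α_3 = 4: Horner steps 2 → 3, so m(4) = 3.
  α_4 = 5: Horner steps 2 → 5, so m(5) = 5.
  α_5 = 6: Horner steps 2 → 0, so m(6) = 0.
Codeword c = [4, 1, 3, 5, 0] ∈ F_7^5.


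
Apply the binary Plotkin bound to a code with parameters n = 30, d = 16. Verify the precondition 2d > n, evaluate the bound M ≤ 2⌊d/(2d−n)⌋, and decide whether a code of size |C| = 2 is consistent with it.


Plotkin bound M ≤ 16; given |C| = 2 ≤ bound (satisfied).

Check applicability: 2d = 32, n = 30.
2d − n = 2 > 0, so Plotkin applies.
Compute d/(2d−n) = 16/2 ≈ 8.0000.
⌊d/(2d−n)⌋ = 8.
Plotkin bound: M ≤ 2·8 = 16.
Given |C| = 2, check: satisfied.
This |C| is below the Plotkin bound.


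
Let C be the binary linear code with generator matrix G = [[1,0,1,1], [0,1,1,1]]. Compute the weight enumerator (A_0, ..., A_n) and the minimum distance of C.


Weight distribution: A_0 = 1, A_2 = 1, A_3 = 2. Minimum distance d = 2.

Enumerate all 2^2 = 4 messages m ∈ F_2^2.
For each, compute codeword c = mG in F_2^4, then tally its weight.
  m = 00 → c = 0000, weight = 0.
  m = 10 → c = 1011, weight = 3.
  m = 01 → c = 0111, weight = 3.
  m = 11 → c = 1100, weight = 2.
Tally weights:
  weight 0: 1 codewords.
  weight 2: 1 codewords.
  weight 3: 2 codewords.
Minimum distance d = smallest w > 0 with A_w > 0 = 2.
Sanity: Σ A_w = 4 = 2^2 = 4 ✓.


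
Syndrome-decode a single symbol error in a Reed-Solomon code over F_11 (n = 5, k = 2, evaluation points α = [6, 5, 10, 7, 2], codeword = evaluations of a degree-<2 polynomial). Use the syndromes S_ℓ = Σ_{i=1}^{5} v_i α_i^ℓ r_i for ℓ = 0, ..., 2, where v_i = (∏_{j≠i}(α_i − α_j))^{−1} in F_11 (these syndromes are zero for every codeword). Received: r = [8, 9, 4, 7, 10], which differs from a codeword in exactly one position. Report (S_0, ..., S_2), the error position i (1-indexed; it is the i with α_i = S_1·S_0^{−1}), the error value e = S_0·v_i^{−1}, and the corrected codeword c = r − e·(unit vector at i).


S = (6, 1, 2), error at position 5, error magnitude e = 9, c = [8, 9, 4, 7, 1].

Step 1: column multipliers v_i = (∏_{j≠i}(α_i − α_j))^{−1} mod 11.
  i = 1 (α = 6): (6−5)(6−10)(6−7)(6−2) = 1·(−4)·(−1)·4 = 16 ≡ 5, so v_1 = 5^{−1} = 9 (mod 11).
  i = 2 (α = 5): (5−6)(5−10)(5−7)(5−2) = (−1)·(−5)·(−2)·3 = −30 ≡ 3, so v_2 = 3^{−1} = 4 (mod 11).
  i = 3 (α = 10): (10−6)(10−5)(10−7)(10−2) = 4·5·3·8 = 480 ≡ 7, so v_3 = 7^{−1} = 8 (mod 11).
  i = 4 (α = 7): (7−6)(7−5)(7−10)(7−2) = 1·2·(−3)·5 = −30 ≡ 3, so v_4 = 3^{−1} = 4 (mod 11).
  i = 5 (α = 2): (2−6)(2−5)(2−10)(2−7) = (−4)·(−3)·(−8)·(−5) = 480 ≡ 7, so v_5 = 7^{−1} = 8 (mod 11).
  v = [9, 4, 8, 4, 8].
Step 2: syndromes of r = [8, 9, 4, 7, 10] (all sums mod 11).
  S_0 = Σ v_i r_i = 9·8 + 4·9 + 8·4 + 4·7 + 8·10 = 248 ≡ 6.
  S_1 = Σ v_i α_i r_i = 9·6·8 + 4·5·9 + 8·10·4 + 4·7·7 + 8·2·10 = 1288 ≡ 1.
  α_i^2 mod 11 = [3, 3, 1, 5, 4].
  S_2 = Σ v_i α_i^2 r_i = 9·3·8 + 4·3·9 + 8·1·4 + 4·5·7 + 8·4·10 = 816 ≡ 2.
  S = (6, 1, 2) ≠ 0, so r is not a codeword (an error is present).
Step 3: locate the error. For a single error e at position i, S_ℓ = v_i·e·α_i^ℓ, so α_err = S_1/S_0.
  S_0^{−1} = 6^{−1} = 2 (mod 11), so α_err = 1·2 = 2 ≡ 2 = α_5. Error position i = 5.
  Consistency check: S_2/S_1 = 2·1 = 2 ≡ 2 = α_err ✓ (single-error assumption holds).
Step 4: error magnitude e = S_0/v_5 = S_0·∏_{j≠5}(α_5 − α_j) = 6·7 = 42 ≡ 9 (mod 11).
Step 5: correct position 5: c_5 = r_5 − e = 10 − 9 ≡ 1 (mod 11). Hence c = [8, 9, 4, 7, 1].
  Check: interpolating c through the α_i gives m(x) = 3 + 10·x (degree < 2) with m(α_i) = c_i for every i, so c is indeed a codeword.


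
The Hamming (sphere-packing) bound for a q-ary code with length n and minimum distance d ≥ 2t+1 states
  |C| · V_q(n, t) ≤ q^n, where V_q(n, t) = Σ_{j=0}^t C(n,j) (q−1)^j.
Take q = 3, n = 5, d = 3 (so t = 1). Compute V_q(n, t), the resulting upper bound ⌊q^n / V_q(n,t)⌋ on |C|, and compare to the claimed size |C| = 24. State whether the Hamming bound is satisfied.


V_q(n, t) = 11, q^n = 243, Hamming bound = 22, |C| = 24 > bound (violated).

Step 1: Compute V_q(n, t) = Σ_{j=0}^1 C(n, j) (q−1)^j.
  j = 0: C(5,0)·(2)^0 = 1·1 = 1.
  j = 1: C(5,1)·(2)^1 = 5·2 = 10.
  V_q(n, t) = 1 + 10 = 11.
Step 2: q^n = 3^5 = 243.
Step 3: Hamming bound ⌊q^n / V_q(n,t)⌋ = ⌊243/11⌋ = 22.
Step 4: Compare |C| = 24 to 22: violated.
The claimed |C| lies above the Hamming bound, so no 3-ary code of length 5 with d ≥ 3 can have 24 codewords.


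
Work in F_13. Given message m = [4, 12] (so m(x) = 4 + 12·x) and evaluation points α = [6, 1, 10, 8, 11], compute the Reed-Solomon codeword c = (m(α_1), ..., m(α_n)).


c = [11, 3, 7, 9, 6]

Message polynomial: m(x) = 4 + 12·x (mod 13).
For each evaluation point α_i, compute m(α_i) mod 13:
  α_1 = 6: Horner steps 12 → 11, so m(6) = 11.
  α_2 = 1: Horner steps 12 → 3, so m(1) = 3.
  α_3 = 10: Horner steps 12 → 7, so m(10) = 7.
  α_4 = 8: Horner steps 12 → 9, so m(8) = 9.
  α_5 = 11: Horner steps 12 → 6, so m(11) = 6.
Codeword c = [11, 3, 7, 9, 6] ∈ F_13^5.


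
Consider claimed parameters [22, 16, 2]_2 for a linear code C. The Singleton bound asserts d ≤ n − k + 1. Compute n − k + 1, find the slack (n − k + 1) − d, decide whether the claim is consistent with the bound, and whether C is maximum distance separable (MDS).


Singleton RHS = n − k + 1 = 7, slack = 5, bound satisfied, not MDS.

Singleton bound: d ≤ n − k + 1.
Here n = 22, k = 16, so n − k + 1 = 7.
Given d = 2, check d ≤ 7: YES.
Slack = (n − k + 1) − d = 5.
The code is NOT MDS (slack = 5 > 0).
Description: the claimed parameters are [22, 16, 2]_2; such a code would be non-MDS.


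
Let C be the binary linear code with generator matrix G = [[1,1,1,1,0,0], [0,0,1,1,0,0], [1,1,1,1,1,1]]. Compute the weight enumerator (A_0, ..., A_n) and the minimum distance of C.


Weight distribution: A_0 = 1, A_2 = 3, A_4 = 3, A_6 = 1. Minimum distance d = 2.

Enumerate all 2^3 = 8 messages m ∈ F_2^3.
For each, compute codeword c = mG in F_2^6, then tally its weight.
  m = 000 → c = 000000, weight = 0.
  m = 100 → c = 111100, weight = 4.
  m = 010 → c = 001100, weight = 2.
  m = 110 → c = 110000, weight = 2.
  m = 001 → c = 111111, weight = 6.
  m = 101 → c = 000011, weight = 2.
  m = 011 → c = 110011, weight = 4.
  m = 111 → c = 001111, weight = 4.
Tally weights:
  weight 0: 1 codewords.
  weight 2: 3 codewords.
  weight 4: 3 codewords.
  weight 6: 1 codewords.
Minimum distance d = smallest w > 0 with A_w > 0 = 2.
Sanity: Σ A_w = 8 = 2^3 = 8 ✓.


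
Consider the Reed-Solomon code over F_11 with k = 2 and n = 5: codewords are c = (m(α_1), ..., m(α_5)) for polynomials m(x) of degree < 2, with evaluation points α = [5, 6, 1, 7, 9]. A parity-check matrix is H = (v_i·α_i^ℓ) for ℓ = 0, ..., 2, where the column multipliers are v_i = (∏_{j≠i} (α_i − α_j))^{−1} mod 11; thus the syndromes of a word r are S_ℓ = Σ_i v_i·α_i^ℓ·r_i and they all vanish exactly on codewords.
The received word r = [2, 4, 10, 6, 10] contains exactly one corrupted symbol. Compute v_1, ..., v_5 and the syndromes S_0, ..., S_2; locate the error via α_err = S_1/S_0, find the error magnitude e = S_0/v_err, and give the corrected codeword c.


S = (9, 9, 9), error at position 3, error magnitude e = 5, c = [2, 4, 5, 6, 10].

Step 1: column multipliers v_i = (∏_{j≠i}(α_i − α_j))^{−1} mod 11.
  i = 1 (α = 5): (5−6)(5−1)(5−7)(5−9) = (−1)·4·(−2)·(−4) = −32 ≡ 1, so v_1 = 1^{−1} = 1 (mod 11).
  i = 2 (α = 6): (6−5)(6−1)(6−7)(6−9) = 1·5·(−1)·(−3) = 15 ≡ 4, so v_2 = 4^{−1} = 3 (mod 11).
  i = 3 (α = 1): (1−5)(1−6)(1−7)(1−9) = (−4)·(−5)·(−6)·(−8) = 960 ≡ 3, so v_3 = 3^{−1} = 4 (mod 11).
  i = 4 (α = 7): (7−5)(7−6)(7−1)(7−9) = 2·1·6·(−2) = −24 ≡ 9, so v_4 = 9^{−1} = 5 (mod 11).
  i = 5 (α = 9): (9−5)(9−6)(9−1)(9−7) = 4·3·8·2 = 192 ≡ 5, so v_5 = 5^{−1} = 9 (mod 11).
  v = [1, 3, 4, 5, 9].
Step 2: syndromes of r = [2, 4, 10, 6, 10] (all sums mod 11).
  S_0 = Σ v_i r_i = 1·2 + 3·4 + 4·10 + 5·6 + 9·10 = 174 ≡ 9.
  S_1 = Σ v_i α_i r_i = 1·5·2 + 3·6·4 + 4·1·10 + 5·7·6 + 9·9·10 = 1142 ≡ 9.
  α_i^2 mod 11 = [3, 3, 1, 5, 4].
  S_2 = Σ v_i α_i^2 r_i = 1·3·2 + 3·3·4 + 4·1·10 + 5·5·6 + 9·4·10 = 592 ≡ 9.
  S = (9, 9, 9) ≠ 0, so r is not a codeword (an error is present).
Step 3: locate the error. For a single error e at position i, S_ℓ = v_i·e·α_i^ℓ, so α_err = S_1/S_0.
  S_0^{−1} = 9^{−1} = 5 (mod 11), so α_err = 9·5 = 45 ≡ 1 = α_3. Error position i = 3.
  Consistency check: S_2/S_1 = 9·5 = 45 ≡ 1 = α_err ✓ (single-error assumption holds).
Step 4: error magnitude e = S_0/v_3 = S_0·∏_{j≠3}(α_3 − α_j) = 9·3 = 27 ≡ 5 (mod 11).
Step 5: correct position 3: c_3 = r_3 − e = 10 − 5 ≡ 5 (mod 11). Hence c = [2, 4, 5, 6, 10].
  Check: interpolating c through the α_i gives m(x) = 3 + 2·x (degree < 2) with m(α_i) = c_i for every i, so c is indeed a codeword.


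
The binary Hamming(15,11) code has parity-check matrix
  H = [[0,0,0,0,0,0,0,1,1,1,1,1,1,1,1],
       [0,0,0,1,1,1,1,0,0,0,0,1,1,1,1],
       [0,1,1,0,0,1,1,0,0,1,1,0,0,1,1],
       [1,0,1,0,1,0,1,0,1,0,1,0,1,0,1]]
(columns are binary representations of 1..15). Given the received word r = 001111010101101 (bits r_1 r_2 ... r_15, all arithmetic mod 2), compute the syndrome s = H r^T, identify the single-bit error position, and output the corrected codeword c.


s = (1, 0, 0, 0)^T, error position = 8, corrected codeword c = 001111000101101

Compute s = H r^T mod 2 one row at a time:
  s_1 = 1 + 0 + 1 + 0 + 1 + 1 + 0 + 1 = 5 ≡ 1 (mod 2).
  s_2 = 1 + 1 + 1 + 0 + 1 + 1 + 0 + 1 = 6 ≡ 0 (mod 2).
  s_3 = 0 + 1 + 1 + 0 + 1 + 0 + 0 + 1 = 4 ≡ 0 (mod 2).
  s_4 = 0 + 1 + 1 + 0 + 0 + 0 + 1 + 1 = 4 ≡ 0 (mod 2).
s = (1, 0, 0, 0)^T — this equals column 8 of H (binary 1000), so error is at position 8.
Correct: flip bit 8 of r = 001111010101101 to get c = 001111000101101.


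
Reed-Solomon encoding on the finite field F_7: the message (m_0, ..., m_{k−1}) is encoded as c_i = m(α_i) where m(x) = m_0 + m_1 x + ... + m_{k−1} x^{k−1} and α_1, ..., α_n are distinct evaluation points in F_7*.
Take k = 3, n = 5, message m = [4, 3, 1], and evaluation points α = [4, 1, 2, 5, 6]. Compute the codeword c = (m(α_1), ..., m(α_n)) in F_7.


c = [4, 1, 0, 2, 2]

Message polynomial: m(x) = 4 + 3·x + 1·x^2 (mod 7).
For each evaluation point α_i, compute m(α_i) mod 7:
  α_1 = 4: Horner steps 1 → 0 → 4, so m(4) = 4.
  α_2 = 1: Horner steps 1 → 4 → 1, so m(1) = 1.
  α_3 = 2: Horner steps 1 → 5 → 0, so m(2) = 0.
  α_4 = 5: Horner steps 1 → 1 → 2, so m(5) = 2.
  α_5 = 6: Horner steps 1 → 2 → 2, so m(6) = 2.
Codeword c = [4, 1, 0, 2, 2] ∈ F_7^5.


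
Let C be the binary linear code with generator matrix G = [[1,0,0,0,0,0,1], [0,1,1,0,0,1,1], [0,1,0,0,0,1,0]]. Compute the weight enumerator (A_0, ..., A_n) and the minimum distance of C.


Weight distribution: A_0 = 1, A_2 = 4, A_4 = 3. Minimum distance d = 2.

Enumerate all 2^3 = 8 messages m ∈ F_2^3.
For each, compute codeword c = mG in F_2^7, then tally its weight.
  m = 000 → c = 0000000, weight = 0.
  m = 100 → c = 1000001, weight = 2.
  m = 010 → c = 0110011, weight = 4.
  m = 110 → c = 1110010, weight = 4.
  m = 001 → c = 0100010, weight = 2.
  m = 101 → c = 1100011, weight = 4.
  m = 011 → c = 0010001, weight = 2.
  m = 111 → c = 1010000, weight = 2.
Tally weights:
  weight 0: 1 codewords.
  weight 2: 4 codewords.
  weight 4: 3 codewords.
Minimum distance d = smallest w > 0 with A_w > 0 = 2.
Sanity: Σ A_w = 8 = 2^3 = 8 ✓.


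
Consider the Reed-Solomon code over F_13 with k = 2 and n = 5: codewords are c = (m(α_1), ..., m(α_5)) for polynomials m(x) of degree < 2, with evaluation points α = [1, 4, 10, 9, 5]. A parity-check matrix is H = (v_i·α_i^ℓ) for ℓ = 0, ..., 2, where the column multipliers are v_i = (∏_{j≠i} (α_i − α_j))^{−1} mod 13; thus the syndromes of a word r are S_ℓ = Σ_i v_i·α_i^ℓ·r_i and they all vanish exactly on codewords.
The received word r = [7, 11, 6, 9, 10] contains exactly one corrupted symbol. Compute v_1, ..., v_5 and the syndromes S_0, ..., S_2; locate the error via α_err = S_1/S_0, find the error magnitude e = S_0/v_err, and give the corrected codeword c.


S = (1, 5, 12), error at position 5, error magnitude e = 2, c = [7, 11, 6, 9, 8].

Step 1: column multipliers v_i = (∏_{j≠i}(α_i − α_j))^{−1} mod 13.
  i = 1 (α = 1): (1−4)(1−10)(1−9)(1−5) = (−3)·(−9)·(−8)·(−4) = 864 ≡ 6, so v_1 = 6^{−1} = 11 (mod 13).
  i = 2 (α = 4): (4−1)(4−10)(4−9)(4−5) = 3·(−6)·(−5)·(−1) = −90 ≡ 1, so v_2 = 1^{−1} = 1 (mod 13).
  i = 3 (α = 10): (10−1)(10−4)(10−9)(10−5) = 9·6·1·5 = 270 ≡ 10, so v_3 = 10^{−1} = 4 (mod 13).
  i = 4 (α = 9): (9−1)(9−4)(9−10)(9−5) = 8·5·(−1)·4 = −160 ≡ 9, so v_4 = 9^{−1} = 3 (mod 13).
  i = 5 (α = 5): (5−1)(5−4)(5−10)(5−9) = 4·1·(−5)·(−4) = 80 ≡ 2, so v_5 = 2^{−1} = 7 (mod 13).
  v = [11, 1, 4, 3, 7].
Step 2: syndromes of r = [7, 11, 6, 9, 10] (all sums mod 13).
  S_0 = Σ v_i r_i = 11·7 + 1·11 + 4·6 + 3·9 + 7·10 = 209 ≡ 1.
  S_1 = Σ v_i α_i r_i = 11·1·7 + 1·4·11 + 4·10·6 + 3·9·9 + 7·5·10 = 954 ≡ 5.
  α_i^2 mod 13 = [1, 3, 9, 3, 12].
  S_2 = Σ v_i α_i^2 r_i = 11·1·7 + 1·3·11 + 4·9·6 + 3·3·9 + 7·12·10 = 1247 ≡ 12.
  S = (1, 5, 12) ≠ 0, so r is not a codeword (an error is present).
Step 3: locate the error. For a single error e at position i, S_ℓ = v_i·e·α_i^ℓ, so α_err = S_1/S_0.
  S_0^{−1} = 1^{−1} = 1 (mod 13), so α_err = 5·1 = 5 ≡ 5 = α_5. Error position i = 5.
  Consistency check: S_2/S_1 = 12·8 = 96 ≡ 5 = α_err ✓ (single-error assumption holds).
Step 4: error magnitude e = S_0/v_5 = S_0·∏_{j≠5}(α_5 − α_j) = 1·2 = 2 ≡ 2 (mod 13).
Step 5: correct position 5: c_5 = r_5 − e = 10 − 2 ≡ 8 (mod 13). Hence c = [7, 11, 6, 9, 8].
  Check: interpolating c through the α_i gives m(x) = 10 + 10·x (degree < 2) with m(α_i) = c_i for every i, so c is indeed a codeword.


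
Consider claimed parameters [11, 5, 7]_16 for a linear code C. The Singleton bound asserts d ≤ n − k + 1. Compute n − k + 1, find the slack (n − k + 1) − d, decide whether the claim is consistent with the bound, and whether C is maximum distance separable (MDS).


Singleton RHS = n − k + 1 = 7, slack = 0, bound satisfied, MDS.

Singleton bound: d ≤ n − k + 1.
Here n = 11, k = 5, so n − k + 1 = 7.
Given d = 7, check d ≤ 7: YES.
Slack = (n − k + 1) − d = 0.
The code is MDS (slack = 0).
Description: the claimed parameters are [11, 5, 7]_16; such a code would be MDS (meets Singleton bound).


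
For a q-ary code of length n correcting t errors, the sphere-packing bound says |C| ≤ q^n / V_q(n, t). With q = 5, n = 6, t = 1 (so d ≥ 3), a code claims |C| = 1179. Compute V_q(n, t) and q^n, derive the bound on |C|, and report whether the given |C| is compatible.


V_q(n, t) = 25, q^n = 15625, Hamming bound = 625, |C| = 1179 > bound (violated).

Step 1: Compute V_q(n, t) = Σ_{j=0}^1 C(n, j) (q−1)^j.
  j = 0: C(6,0)·(4)^0 = 1·1 = 1.
  j = 1: C(6,1)·(4)^1 = 6·4 = 24.
  V_q(n, t) = 1 + 24 = 25.
Step 2: q^n = 5^6 = 15625.
Step 3: Hamming bound ⌊q^n / V_q(n,t)⌋ = ⌊15625/25⌋ = 625.
Step 4: Compare |C| = 1179 to 625: violated.
The claimed |C| lies above the Hamming bound, so no 5-ary code of length 6 with d ≥ 3 can have 1179 codewords.


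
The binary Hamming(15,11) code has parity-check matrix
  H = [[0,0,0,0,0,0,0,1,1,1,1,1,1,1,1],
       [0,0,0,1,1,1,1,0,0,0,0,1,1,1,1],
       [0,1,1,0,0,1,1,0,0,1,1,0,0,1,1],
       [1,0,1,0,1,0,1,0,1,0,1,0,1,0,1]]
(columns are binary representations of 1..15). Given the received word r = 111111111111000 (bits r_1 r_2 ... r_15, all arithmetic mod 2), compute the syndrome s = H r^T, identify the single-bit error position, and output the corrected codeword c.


s = (1, 1, 0, 0)^T, error position = 12, corrected codeword c = 111111111110000

Compute s = H r^T mod 2 one row at a time:
  s_1 = 1 + 1 + 1 + 1 + 1 + 0 + 0 + 0 = 5 ≡ 1 (mod 2).
  s_2 = 1 + 1 + 1 + 1 + 1 + 0 + 0 + 0 = 5 ≡ 1 (mod 2).
  s_3 = 1 + 1 + 1 + 1 + 1 + 1 + 0 + 0 = 6 ≡ 0 (mod 2).
  s_4 = 1 + 1 + 1 + 1 + 1 + 1 + 0 + 0 = 6 ≡ 0 (mod 2).
s = (1, 1, 0, 0)^T — this equals column 12 of H (binary 1100), so error is at position 12.
Correct: flip bit 12 of r = 111111111111000 to get c = 111111111110000.


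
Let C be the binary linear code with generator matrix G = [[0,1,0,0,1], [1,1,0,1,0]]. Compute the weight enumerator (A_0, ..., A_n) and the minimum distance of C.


Weight distribution: A_0 = 1, A_2 = 1, A_3 = 2. Minimum distance d = 2.

Enumerate all 2^2 = 4 messages m ∈ F_2^2.
For each, compute codeword c = mG in F_2^5, then tally its weight.
  m = 00 → c = 00000, weight = 0.
  m = 10 → c = 01001, weight = 2.
  m = 01 → c = 11010, weight = 3.
  m = 11 → c = 10011, weight = 3.
Tally weights:
  weight 0: 1 codewords.
  weight 2: 1 codewords.
  weight 3: 2 codewords.
Minimum distance d = smallest w > 0 with A_w > 0 = 2.
Sanity: Σ A_w = 4 = 2^2 = 4 ✓.


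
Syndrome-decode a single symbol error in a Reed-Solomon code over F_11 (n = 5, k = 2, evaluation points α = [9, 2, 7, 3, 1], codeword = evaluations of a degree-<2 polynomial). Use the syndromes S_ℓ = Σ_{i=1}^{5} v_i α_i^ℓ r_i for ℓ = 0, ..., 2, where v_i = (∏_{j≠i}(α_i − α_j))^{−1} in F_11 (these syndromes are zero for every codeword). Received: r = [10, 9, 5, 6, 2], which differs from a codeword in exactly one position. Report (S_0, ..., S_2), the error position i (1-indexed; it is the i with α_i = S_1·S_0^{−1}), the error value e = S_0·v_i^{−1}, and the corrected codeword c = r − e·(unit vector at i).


S = (7, 7, 7), error at position 5, error magnitude e = 1, c = [10, 9, 5, 6, 1].

Step 1: column multipliers v_i = (∏_{j≠i}(α_i − α_j))^{−1} mod 11.
  i = 1 (α = 9): (9−2)(9−7)(9−3)(9−1) = 7·2·6·8 = 672 ≡ 1, so v_1 = 1^{−1} = 1 (mod 11).
  i = 2 (α = 2): (2−9)(2−7)(2−3)(2−1) = (−7)·(−5)·(−1)·1 = −35 ≡ 9, so v_2 = 9^{−1} = 5 (mod 11).
  i = 3 (α = 7): (7−9)(7−2)(7−3)(7−1) = (−2)·5·4·6 = −240 ≡ 2, so v_3 = 2^{−1} = 6 (mod 11).
  i = 4 (α = 3): (3−9)(3−2)(3−7)(3−1) = (−6)·1·(−4)·2 = 48 ≡ 4, so v_4 = 4^{−1} = 3 (mod 11).
  i = 5 (α = 1): (1−9)(1−2)(1−7)(1−3) = (−8)·(−1)·(−6)·(−2) = 96 ≡ 8, so v_5 = 8^{−1} = 7 (mod 11).
  v = [1, 5, 6, 3, 7].
Step 2: syndromes of r = [10, 9, 5, 6, 2] (all sums mod 11).
  S_0 = Σ v_i r_i = 1·10 + 5·9 + 6·5 + 3·6 + 7·2 = 117 ≡ 7.
  S_1 = Σ v_i α_i r_i = 1·9·10 + 5·2·9 + 6·7·5 + 3·3·6 + 7·1·2 = 458 ≡ 7.
  α_i^2 mod 11 = [4, 4, 5, 9, 1].
  S_2 = Σ v_i α_i^2 r_i = 1·4·10 + 5·4·9 + 6·5·5 + 3·9·6 + 7·1·2 = 546 ≡ 7.
  S = (7, 7, 7) ≠ 0, so r is not a codeword (an error is present).
Step 3: locate the error. For a single error e at position i, S_ℓ = v_i·e·α_i^ℓ, so α_err = S_1/S_0.
  S_0^{−1} = 7^{−1} = 8 (mod 11), so α_err = 7·8 = 56 ≡ 1 = α_5. Error position i = 5.
  Consistency check: S_2/S_1 = 7·8 = 56 ≡ 1 = α_err ✓ (single-error assumption holds).
Step 4: error magnitude e = S_0/v_5 = S_0·∏_{j≠5}(α_5 − α_j) = 7·8 = 56 ≡ 1 (mod 11).
Step 5: correct position 5: c_5 = r_5 − e = 2 − 1 ≡ 1 (mod 11). Hence c = [10, 9, 5, 6, 1].
  Check: interpolating c through the α_i gives m(x) = 4 + 8·x (degree < 2) with m(α_i) = c_i for every i, so c is indeed a codeword.


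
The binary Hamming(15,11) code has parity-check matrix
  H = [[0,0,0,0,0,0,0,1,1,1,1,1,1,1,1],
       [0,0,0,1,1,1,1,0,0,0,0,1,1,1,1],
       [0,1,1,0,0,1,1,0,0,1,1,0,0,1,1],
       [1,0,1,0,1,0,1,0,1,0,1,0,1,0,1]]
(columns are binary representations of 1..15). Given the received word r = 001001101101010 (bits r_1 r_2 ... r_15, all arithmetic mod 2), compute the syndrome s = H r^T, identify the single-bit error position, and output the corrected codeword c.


s = (0, 0, 1, 1)^T, error position = 3, corrected codeword c = 000001101101010

Compute s = H r^T mod 2 one row at a time:
  s_1 = 0 + 1 + 1 + 0 + 1 + 0 + 1 + 0 = 4 ≡ 0 (mod 2).
  s_2 = 0 + 0 + 1 + 1 + 1 + 0 + 1 + 0 = 4 ≡ 0 (mod 2).
  s_3 = 0 + 1 + 1 + 1 + 1 + 0 + 1 + 0 = 5 ≡ 1 (mod 2).
  s_4 = 0 + 1 + 0 + 1 + 1 + 0 + 0 + 0 = 3 ≡ 1 (mod 2).
s = (0, 0, 1, 1)^T — this equals column 3 of H (binary 0011), so error is at position 3.
Correct: flip bit 3 of r = 001001101101010 to get c = 000001101101010.


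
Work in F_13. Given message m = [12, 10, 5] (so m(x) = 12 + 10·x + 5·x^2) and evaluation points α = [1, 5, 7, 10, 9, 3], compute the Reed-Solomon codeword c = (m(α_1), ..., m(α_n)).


c = [1, 5, 2, 1, 0, 9]

Message polynomial: m(x) = 12 + 10·x + 5·x^2 (mod 13).
For each evaluation point α_i, compute m(α_i) mod 13:
  α_1 = 1: Horner steps 5 → 2 → 1, so m(1) = 1.
  α_2 = 5: Horner steps 5 → 9 → 5, so m(5) = 5.
  α_3 = 7: Horner steps 5 → 6 → 2, so m(7) = 2.
  α_4 = 10: Horner steps 5 → 8 → 1, so m(10) = 1.
  α_5 = 9: Horner steps 5 → 3 → 0, so m(9) = 0.
  α_6 = 3: Horner steps 5 → 12 → 9, so m(3) = 9.
Codeword c = [1, 5, 2, 1, 0, 9] ∈ F_13^6.


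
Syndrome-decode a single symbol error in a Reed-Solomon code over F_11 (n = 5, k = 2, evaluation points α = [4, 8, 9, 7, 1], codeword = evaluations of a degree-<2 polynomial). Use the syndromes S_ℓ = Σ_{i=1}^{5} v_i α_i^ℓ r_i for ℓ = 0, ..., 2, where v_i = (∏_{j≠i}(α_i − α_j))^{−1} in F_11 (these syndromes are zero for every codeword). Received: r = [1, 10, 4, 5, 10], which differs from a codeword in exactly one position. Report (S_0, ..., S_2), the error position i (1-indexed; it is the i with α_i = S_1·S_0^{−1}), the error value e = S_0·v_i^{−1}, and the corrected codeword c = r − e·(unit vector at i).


S = (5, 5, 5), error at position 5, error magnitude e = 2, c = [1, 10, 4, 5, 8].

Step 1: column multipliers v_i = (∏_{j≠i}(α_i − α_j))^{−1} mod 11.
  i = 1 (α = 4): (4−8)(4−9)(4−7)(4−1) = (−4)·(−5)·(−3)·3 = −180 ≡ 7, so v_1 = 7^{−1} = 8 (mod 11).
  i = 2 (α = 8): (8−4)(8−9)(8−7)(8−1) = 4·(−1)·1·7 = −28 ≡ 5, so v_2 = 5^{−1} = 9 (mod 11).
  i = 3 (α = 9): (9−4)(9−8)(9−7)(9−1) = 5·1·2·8 = 80 ≡ 3, so v_3 = 3^{−1} = 4 (mod 11).
  i = 4 (α = 7): (7−4)(7−8)(7−9)(7−1) = 3·(−1)·(−2)·6 = 36 ≡ 3, so v_4 = 3^{−1} = 4 (mod 11).
  i = 5 (α = 1): (1−4)(1−8)(1−9)(1−7) = (−3)·(−7)·(−8)·(−6) = 1008 ≡ 7, so v_5 = 7^{−1} = 8 (mod 11).
  v = [8, 9, 4, 4, 8].
Step 2: syndromes of r = [1, 10, 4, 5, 10] (all sums mod 11).
  S_0 = Σ v_i r_i = 8·1 + 9·10 + 4·4 + 4·5 + 8·10 = 214 ≡ 5.
  S_1 = Σ v_i α_i r_i = 8·4·1 + 9·8·10 + 4·9·4 + 4·7·5 + 8·1·10 = 1116 ≡ 5.
  α_i^2 mod 11 = [5, 9, 4, 5, 1].
  S_2 = Σ v_i α_i^2 r_i = 8·5·1 + 9·9·10 + 4·4·4 + 4·5·5 + 8·1·10 = 1094 ≡ 5.
  S = (5, 5, 5) ≠ 0, so r is not a codeword (an error is present).
Step 3: locate the error. For a single error e at position i, S_ℓ = v_i·e·α_i^ℓ, so α_err = S_1/S_0.
  S_0^{−1} = 5^{−1} = 9 (mod 11), so α_err = 5·9 = 45 ≡ 1 = α_5. Error position i = 5.
  Consistency check: S_2/S_1 = 5·9 = 45 ≡ 1 = α_err ✓ (single-error assumption holds).
Step 4: error magnitude e = S_0/v_5 = S_0·∏_{j≠5}(α_5 − α_j) = 5·7 = 35 ≡ 2 (mod 11).
Step 5: correct position 5: c_5 = r_5 − e = 10 − 2 ≡ 8 (mod 11). Hence c = [1, 10, 4, 5, 8].
  Check: interpolating c through the α_i gives m(x) = 3 + 5·x (degree < 2) with m(α_i) = c_i for every i, so c is indeed a codeword.


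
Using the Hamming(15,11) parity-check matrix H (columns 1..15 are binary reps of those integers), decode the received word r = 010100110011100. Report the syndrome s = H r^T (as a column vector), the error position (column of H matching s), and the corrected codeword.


s = (0, 0, 1, 1)^T, error position = 3, corrected codeword c = 011100110011100

Compute s = H r^T mod 2 one row at a time:
  s_1 = 1 + 0 + 0 + 1 + 1 + 1 + 0 + 0 = 4 ≡ 0 (mod 2).
  s_2 = 1 + 0 + 0 + 1 + 1 + 1 + 0 + 0 = 4 ≡ 0 (mod 2).
  s_3 = 1 + 0 + 0 + 1 + 0 + 1 + 0 + 0 = 3 ≡ 1 (mod 2).
  s_4 = 0 + 0 + 0 + 1 + 0 + 1 + 1 + 0 = 3 ≡ 1 (mod 2).
s = (0, 0, 1, 1)^T — this equals column 3 of H (binary 0011), so error is at position 3.
Correct: flip bit 3 of r = 010100110011100 to get c = 011100110011100.


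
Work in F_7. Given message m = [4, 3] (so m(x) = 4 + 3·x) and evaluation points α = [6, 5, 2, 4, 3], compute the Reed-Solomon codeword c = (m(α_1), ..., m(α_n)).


c = [1, 5, 3, 2, 6]

Message polynomial: m(x) = 4 + 3·x (mod 7).
For each evaluation point α_i, compute m(α_i) mod 7:
  α_1 = 6: Horner steps 3 → 1, so m(6) = 1.
  α_2 = 5: Horner steps 3 → 5, so m(5) = 5.
  α_3 = 2: Horner steps 3 → 3, so m(2) = 3.
  α_4 = 4: Horner steps 3 → 2, so m(4) = 2.
  α_5 = 3: Horner steps 3 → 6, so m(3) = 6.
Codeword c = [1, 5, 3, 2, 6] ∈ F_7^5.


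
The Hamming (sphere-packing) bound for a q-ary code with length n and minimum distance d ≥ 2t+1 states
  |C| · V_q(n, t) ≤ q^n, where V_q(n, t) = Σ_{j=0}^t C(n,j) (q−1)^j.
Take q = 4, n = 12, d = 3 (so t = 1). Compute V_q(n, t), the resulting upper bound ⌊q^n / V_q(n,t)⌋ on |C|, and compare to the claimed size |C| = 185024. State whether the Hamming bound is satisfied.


V_q(n, t) = 37, q^n = 16777216, Hamming bound = 453438, |C| = 185024 ≤ bound (satisfied).

Step 1: Compute V_q(n, t) = Σ_{j=0}^1 C(n, j) (q−1)^j.
  j = 0: C(12,0)·(3)^0 = 1·1 = 1.
  j = 1: C(12,1)·(3)^1 = 12·3 = 36.
  V_q(n, t) = 1 + 36 = 37.
Step 2: q^n = 4^12 = 16777216.
Step 3: Hamming bound ⌊q^n / V_q(n,t)⌋ = ⌊16777216/37⌋ = 453438.
Step 4: Compare |C| = 185024 to 453438: satisfied.
The claimed |C| lies below the Hamming bound.


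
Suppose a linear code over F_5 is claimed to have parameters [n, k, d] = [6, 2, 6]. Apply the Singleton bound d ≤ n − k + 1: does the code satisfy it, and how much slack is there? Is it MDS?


Singleton RHS = n − k + 1 = 5, slack = -1, bound violated (no such code; not MDS).

Singleton bound: d ≤ n − k + 1.
Here n = 6, k = 2, so n − k + 1 = 5.
Given d = 6, check d ≤ 5: NO.
Slack = (n − k + 1) − d = -1.
The slack is negative: d = 6 exceeds n − k + 1 = 5 by 1, so the Singleton bound is violated and no linear [6, 2, 6]_5 code can exist. In particular it is not MDS (MDS requires d = n − k + 1 exactly).
Description: the claimed parameters are [6, 2, 6]_5; such a code would be impossible (violates the Singleton bound).


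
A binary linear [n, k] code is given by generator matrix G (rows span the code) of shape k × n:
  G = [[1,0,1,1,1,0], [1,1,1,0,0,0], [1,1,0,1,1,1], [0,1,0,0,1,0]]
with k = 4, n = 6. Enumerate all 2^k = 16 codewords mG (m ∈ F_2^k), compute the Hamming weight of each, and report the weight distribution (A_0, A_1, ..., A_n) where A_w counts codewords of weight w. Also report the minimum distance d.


Weight distribution: A_0 = 1, A_1 = 1, A_2 = 2, A_3 = 6, A_4 = 5, A_5 = 1. Minimum distance d = 1.

Enumerate all 2^4 = 16 messages m ∈ F_2^4.
For each, compute codeword c = mG in F_2^6, then tally its weight.
  m = 0000 → c = 000000, weight = 0.
  m = 1000 → c = 101110, weight = 4.
  m = 0100 → c = 111000, weight = 3.
  m = 1100 → c = 010110, weight = 3.
  m = 0010 → c = 110111, weight = 5.
  m = 1010 → c = 011001, weight = 3.
  m = 0110 → c = 001111, weight = 4.
  m = 1110 → c = 100001, weight = 2.
  m = 0001 → c = 010010, weight = 2.
  m = 1001 → c = 111100, weight = 4.
  m = 0101 → c = 101010, weight = 3.
  m = 1101 → c = 000100, weight = 1.
  m = 0011 → c = 100101, weight = 3.
  m = 1011 → c = 001011, weight = 3.
  m = 0111 → c = 011101, weight = 4.
  m = 1111 → c = 110011, weight = 4.
Tally weights:
  weight 0: 1 codewords.
  weight 1: 1 codewords.
  weight 2: 2 codewords.
  weight 3: 6 codewords.
  weight 4: 5 codewords.
  weight 5: 1 codewords.
Minimum distance d = smallest w > 0 with A_w > 0 = 1.
Sanity: Σ A_w = 16 = 2^4 = 16 ✓.


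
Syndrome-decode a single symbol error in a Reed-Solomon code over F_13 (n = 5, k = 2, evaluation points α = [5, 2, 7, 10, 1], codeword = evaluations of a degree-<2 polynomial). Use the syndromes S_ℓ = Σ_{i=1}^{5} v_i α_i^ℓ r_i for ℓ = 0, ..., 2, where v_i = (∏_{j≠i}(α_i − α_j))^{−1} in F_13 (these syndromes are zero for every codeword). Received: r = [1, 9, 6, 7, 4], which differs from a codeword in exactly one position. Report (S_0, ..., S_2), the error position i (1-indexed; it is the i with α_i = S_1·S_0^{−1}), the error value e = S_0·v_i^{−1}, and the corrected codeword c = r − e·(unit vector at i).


S = (10, 7, 1), error at position 2, error magnitude e = 9, c = [1, 0, 6, 7, 4].

Step 1: column multipliers v_i = (∏_{j≠i}(α_i − α_j))^{−1} mod 13.
  i = 1 (α = 5): (5−2)(5−7)(5−10)(5−1) = 3·(−2)·(−5)·4 = 120 ≡ 3, so v_1 = 3^{−1} = 9 (mod 13).
  i = 2 (α = 2): (2−5)(2−7)(2−10)(2−1) = (−3)·(−5)·(−8)·1 = −120 ≡ 10, so v_2 = 10^{−1} = 4 (mod 13).
  i = 3 (α = 7): (7−5)(7−2)(7−10)(7−1) = 2·5·(−3)·6 = −180 ≡ 2, so v_3 = 2^{−1} = 7 (mod 13).
  i = 4 (α = 10): (10−5)(10−2)(10−7)(10−1) = 5·8·3·9 = 1080 ≡ 1, so v_4 = 1^{−1} = 1 (mod 13).
  i = 5 (α = 1): (1−5)(1−2)(1−7)(1−10) = (−4)·(−1)·(−6)·(−9) = 216 ≡ 8, so v_5 = 8^{−1} = 5 (mod 13).
  v = [9, 4, 7, 1, 5].
Step 2: syndromes of r = [1, 9, 6, 7, 4] (all sums mod 13).
  S_0 = Σ v_i r_i = 9·1 + 4·9 + 7·6 + 1·7 + 5·4 = 114 ≡ 10.
  S_1 = Σ v_i α_i r_i = 9·5·1 + 4·2·9 + 7·7·6 + 1·10·7 + 5·1·4 = 501 ≡ 7.
  α_i^2 mod 13 = [12, 4, 10, 9, 1].
  S_2 = Σ v_i α_i^2 r_i = 9·12·1 + 4·4·9 + 7·10·6 + 1·9·7 + 5·1·4 = 755 ≡ 1.
  S = (10, 7, 1) ≠ 0, so r is not a codeword (an error is present).
Step 3: locate the error. For a single error e at position i, S_ℓ = v_i·e·α_i^ℓ, so α_err = S_1/S_0.
  S_0^{−1} = 10^{−1} = 4 (mod 13), so α_err = 7·4 = 28 ≡ 2 = α_2. Error position i = 2.
  Consistency check: S_2/S_1 = 1·2 = 2 ≡ 2 = α_err ✓ (single-error assumption holds).
Step 4: error magnitude e = S_0/v_2 = S_0·∏_{j≠2}(α_2 − α_j) = 10·10 = 100 ≡ 9 (mod 13).
Step 5: correct position 2: c_2 = r_2 − e = 9 − 9 ≡ 0 (mod 13). Hence c = [1, 0, 6, 7, 4].
  Check: interpolating c through the α_i gives m(x) = 8 + 9·x (degree < 2) with m(α_i) = c_i for every i, so c is indeed a codeword.


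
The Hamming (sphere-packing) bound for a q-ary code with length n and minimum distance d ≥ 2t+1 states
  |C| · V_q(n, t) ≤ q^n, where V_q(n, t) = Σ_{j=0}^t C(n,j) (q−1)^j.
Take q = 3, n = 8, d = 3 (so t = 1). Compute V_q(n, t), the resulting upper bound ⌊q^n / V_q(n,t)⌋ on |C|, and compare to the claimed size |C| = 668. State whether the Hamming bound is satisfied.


V_q(n, t) = 17, q^n = 6561, Hamming bound = 385, |C| = 668 > bound (violated).

Step 1: Compute V_q(n, t) = Σ_{j=0}^1 C(n, j) (q−1)^j.
  j = 0: C(8,0)·(2)^0 = 1·1 = 1.
  j = 1: C(8,1)·(2)^1 = 8·2 = 16.
  V_q(n, t) = 1 + 16 = 17.
Step 2: q^n = 3^8 = 6561.
Step 3: Hamming bound ⌊q^n / V_q(n,t)⌋ = ⌊6561/17⌋ = 385.
Step 4: Compare |C| = 668 to 385: violated.
The claimed |C| lies above the Hamming bound, so no 3-ary code of length 8 with d ≥ 3 can have 668 codewords.


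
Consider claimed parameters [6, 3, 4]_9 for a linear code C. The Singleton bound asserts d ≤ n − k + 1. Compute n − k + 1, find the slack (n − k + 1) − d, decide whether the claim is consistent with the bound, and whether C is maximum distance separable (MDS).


Singleton RHS = n − k + 1 = 4, slack = 0, bound satisfied, MDS.

Singleton bound: d ≤ n − k + 1.
Here n = 6, k = 3, so n − k + 1 = 4.
Given d = 4, check d ≤ 4: YES.
Slack = (n − k + 1) − d = 0.
The code is MDS (slack = 0).
Description: the claimed parameters are [6, 3, 4]_9; such a code would be MDS (meets Singleton bound).


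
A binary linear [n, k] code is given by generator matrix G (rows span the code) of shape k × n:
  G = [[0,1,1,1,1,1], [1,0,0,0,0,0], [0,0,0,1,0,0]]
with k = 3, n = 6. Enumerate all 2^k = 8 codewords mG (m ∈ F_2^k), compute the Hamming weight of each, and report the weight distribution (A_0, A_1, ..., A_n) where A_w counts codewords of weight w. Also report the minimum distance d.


Weight distribution: A_0 = 1, A_1 = 2, A_2 = 1, A_4 = 1, A_5 = 2, A_6 = 1. Minimum distance d = 1.

Enumerate all 2^3 = 8 messages m ∈ F_2^3.
For each, compute codeword c = mG in F_2^6, then tally its weight.
  m = 000 → c = 000000, weight = 0.
  m = 100 → c = 011111, weight = 5.
  m = 010 → c = 100000, weight = 1.
  m = 110 → c = 111111, weight = 6.
  m = 001 → c = 000100, weight = 1.
  m = 101 → c = 011011, weight = 4.
  m = 011 → c = 100100, weight = 2.
  m = 111 → c = 111011, weight = 5.
Tally weights:
  weight 0: 1 codewords.
  weight 1: 2 codewords.
  weight 2: 1 codewords.
  weight 4: 1 codewords.
  weight 5: 2 codewords.
  weight 6: 1 codewords.
Minimum distance d = smallest w > 0 with A_w > 0 = 1.
Sanity: Σ A_w = 8 = 2^3 = 8 ✓.
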